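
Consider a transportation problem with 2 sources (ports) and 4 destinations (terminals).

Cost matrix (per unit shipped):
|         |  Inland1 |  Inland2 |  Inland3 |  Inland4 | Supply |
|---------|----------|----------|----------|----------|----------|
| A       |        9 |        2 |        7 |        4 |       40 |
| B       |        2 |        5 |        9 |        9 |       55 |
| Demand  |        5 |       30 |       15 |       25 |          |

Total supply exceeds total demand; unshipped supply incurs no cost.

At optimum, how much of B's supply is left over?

Minimum-cost shipments:
  A→Inland2: 15 × 2 = 30
  A→Inland4: 25 × 4 = 100
  B→Inland1: 5 × 2 = 10
  B→Inland2: 15 × 5 = 75
  B→Inland3: 15 × 9 = 135
Total cost = 350.
B ships 35 of its 55, leaving 20.

20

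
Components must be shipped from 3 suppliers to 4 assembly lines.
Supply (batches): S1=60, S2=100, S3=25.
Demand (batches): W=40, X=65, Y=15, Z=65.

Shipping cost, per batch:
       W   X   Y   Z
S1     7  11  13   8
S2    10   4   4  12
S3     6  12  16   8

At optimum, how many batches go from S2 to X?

Solving gives:
  S1->Z: 60 × 8 = 480
  S2->W: 20 × 10 = 200
  S2->X: 65 × 4 = 260
  S2->Y: 15 × 4 = 60
  S3->W: 20 × 6 = 120
  S3->Z: 5 × 8 = 40
Total cost = 1160.
So S2→X carries 65 batches.

65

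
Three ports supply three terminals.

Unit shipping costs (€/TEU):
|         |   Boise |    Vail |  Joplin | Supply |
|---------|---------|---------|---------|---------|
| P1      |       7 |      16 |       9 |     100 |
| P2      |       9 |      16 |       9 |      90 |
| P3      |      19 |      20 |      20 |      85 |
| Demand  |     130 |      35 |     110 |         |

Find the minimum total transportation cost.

A cheapest plan:
  P1->Boise: 100 × €7 = €700
  P2->Joplin: 90 × €9 = €810
  P3->Boise: 30 × €19 = €570
  P3->Vail: 35 × €20 = €700
  P3->Joplin: 20 × €20 = €400
Total = 700 + 810 + 570 + 700 + 400 = €3180.
(Supply check: P1 ships 100; P2 ships 90; P3 ships 85.)

3180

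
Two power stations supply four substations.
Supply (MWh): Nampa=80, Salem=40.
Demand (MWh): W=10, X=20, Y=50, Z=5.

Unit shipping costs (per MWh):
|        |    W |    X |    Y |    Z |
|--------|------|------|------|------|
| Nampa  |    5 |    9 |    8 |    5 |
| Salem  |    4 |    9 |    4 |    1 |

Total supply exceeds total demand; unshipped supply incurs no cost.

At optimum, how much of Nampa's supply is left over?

35

An optimal plan:
  Nampa–W: 10 × 5 = 50
  Nampa–X: 20 × 9 = 180
  Nampa–Y: 10 × 8 = 80
  Nampa–Z: 5 × 5 = 25
  Salem–Y: 40 × 4 = 160
Total cost = 495.
Nampa ships 45 of its 80, leaving 35.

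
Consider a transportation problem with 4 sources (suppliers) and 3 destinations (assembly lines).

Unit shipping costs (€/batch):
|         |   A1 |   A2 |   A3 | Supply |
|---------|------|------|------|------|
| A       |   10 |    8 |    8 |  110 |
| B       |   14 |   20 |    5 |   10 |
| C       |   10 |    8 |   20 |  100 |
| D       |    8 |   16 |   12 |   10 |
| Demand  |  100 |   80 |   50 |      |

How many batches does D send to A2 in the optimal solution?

Solving gives:
  A->A2: 70 × €8 = €560
  A->A3: 40 × €8 = €320
  B->A3: 10 × €5 = €50
  C->A1: 90 × €10 = €900
  C->A2: 10 × €8 = €80
  D->A1: 10 × €8 = €80
Total cost = €1990.
The route D→A2 is not used.

0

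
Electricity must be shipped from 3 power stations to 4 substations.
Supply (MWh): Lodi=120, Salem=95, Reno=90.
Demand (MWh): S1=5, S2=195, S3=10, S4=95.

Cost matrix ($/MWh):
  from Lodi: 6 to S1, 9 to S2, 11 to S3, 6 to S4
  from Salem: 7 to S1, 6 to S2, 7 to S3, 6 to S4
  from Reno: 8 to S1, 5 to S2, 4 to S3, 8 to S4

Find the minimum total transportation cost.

1790

Optimal allocation:
  Lodi to S1: 5 × $6 = $30
  Lodi to S2: 20 × $9 = $180
  Lodi to S4: 95 × $6 = $570
  Salem to S2: 95 × $6 = $570
  Reno to S2: 80 × $5 = $400
  Reno to S3: 10 × $4 = $40
Total = 30 + 180 + 570 + 570 + 400 + 40 = $1790.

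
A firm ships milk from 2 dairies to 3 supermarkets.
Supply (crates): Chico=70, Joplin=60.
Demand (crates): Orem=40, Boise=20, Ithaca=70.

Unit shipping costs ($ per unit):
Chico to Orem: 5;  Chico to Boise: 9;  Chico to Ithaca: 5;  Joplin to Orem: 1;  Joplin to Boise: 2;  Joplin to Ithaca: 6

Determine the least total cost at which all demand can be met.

Optimal allocation:
  Chico to Ithaca: 70 × $5 = $350
  Joplin to Orem: 40 × $1 = $40
  Joplin to Boise: 20 × $2 = $40
Total = 350 + 40 + 40 = $430.

430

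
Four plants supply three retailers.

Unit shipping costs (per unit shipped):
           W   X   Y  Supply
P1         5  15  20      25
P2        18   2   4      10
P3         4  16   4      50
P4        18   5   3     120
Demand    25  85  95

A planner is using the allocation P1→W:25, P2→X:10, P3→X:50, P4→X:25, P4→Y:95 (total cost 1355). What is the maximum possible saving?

500

Current plan cost = 25·5 + 10·2 + 50·16 + 25·5 + 95·3 = 1355.
Optimal plan:
  P1->W: 25 units
  P2->X: 10 units
  P3->Y: 50 units
  P4->X: 75 units
  P4->Y: 45 units
Optimal cost = 855.
Saving = 1355 − 855 = 500.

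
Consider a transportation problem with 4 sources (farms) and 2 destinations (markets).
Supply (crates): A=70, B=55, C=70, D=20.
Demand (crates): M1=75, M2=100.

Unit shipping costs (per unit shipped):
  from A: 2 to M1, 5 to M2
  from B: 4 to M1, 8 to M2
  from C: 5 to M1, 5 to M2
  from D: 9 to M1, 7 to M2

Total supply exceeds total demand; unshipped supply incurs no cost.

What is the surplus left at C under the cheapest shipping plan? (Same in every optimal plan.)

Minimum-cost shipments:
  A→M1: 40 × 2 = 80
  A→M2: 30 × 5 = 150
  B→M1: 35 × 4 = 140
  C→M2: 70 × 5 = 350
Total cost = 720.
C ships 70 of its 70, leaving 0.

0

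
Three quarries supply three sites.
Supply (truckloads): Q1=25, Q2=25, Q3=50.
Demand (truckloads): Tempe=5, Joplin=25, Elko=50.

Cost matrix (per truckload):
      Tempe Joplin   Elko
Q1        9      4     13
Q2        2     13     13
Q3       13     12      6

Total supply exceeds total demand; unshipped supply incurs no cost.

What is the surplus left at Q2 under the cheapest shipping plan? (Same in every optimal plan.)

Minimum-cost shipments:
  Q1–Joplin: 25 truckloads
  Q2–Tempe: 5 truckloads
  Q3–Elko: 50 truckloads
Total cost = 410.
Q2 ships 5 of its 25, leaving 20.

20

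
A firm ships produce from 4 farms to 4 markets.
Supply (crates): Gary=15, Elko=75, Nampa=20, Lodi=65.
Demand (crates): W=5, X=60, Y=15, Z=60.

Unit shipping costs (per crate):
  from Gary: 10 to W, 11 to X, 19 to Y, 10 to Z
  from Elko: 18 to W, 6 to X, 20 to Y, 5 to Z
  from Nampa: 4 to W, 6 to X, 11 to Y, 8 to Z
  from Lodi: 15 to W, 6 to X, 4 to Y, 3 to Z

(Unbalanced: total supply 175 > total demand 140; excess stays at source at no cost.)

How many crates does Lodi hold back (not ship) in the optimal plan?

An optimal plan:
  Elko to X: 60 crates
  Elko to Z: 10 crates
  Nampa to W: 5 crates
  Lodi to Y: 15 crates
  Lodi to Z: 50 crates
Total cost = 640.
Lodi ships 65 of its 65, leaving 0.

0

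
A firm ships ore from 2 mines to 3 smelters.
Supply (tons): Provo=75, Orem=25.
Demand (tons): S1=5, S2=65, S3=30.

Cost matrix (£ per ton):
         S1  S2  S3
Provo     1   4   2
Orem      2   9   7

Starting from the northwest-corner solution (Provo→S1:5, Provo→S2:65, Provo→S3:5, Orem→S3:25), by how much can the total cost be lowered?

20

Current plan cost = 5·1 + 65·4 + 5·2 + 25·7 = £450.
Optimal plan:
  Provo–S2: 45 × £4 = £180
  Provo–S3: 30 × £2 = £60
  Orem–S1: 5 × £2 = £10
  Orem–S2: 20 × £9 = £180
Optimal cost = £430.
Saving = 450 − 430 = £20.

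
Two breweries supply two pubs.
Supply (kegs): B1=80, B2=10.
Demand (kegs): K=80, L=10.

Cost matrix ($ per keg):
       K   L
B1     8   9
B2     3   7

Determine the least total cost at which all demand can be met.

680

An optimal shipping plan:
  B1 to K: 70 × $8 = $560
  B1 to L: 10 × $9 = $90
  B2 to K: 10 × $3 = $30
Total = 560 + 90 + 30 = $680.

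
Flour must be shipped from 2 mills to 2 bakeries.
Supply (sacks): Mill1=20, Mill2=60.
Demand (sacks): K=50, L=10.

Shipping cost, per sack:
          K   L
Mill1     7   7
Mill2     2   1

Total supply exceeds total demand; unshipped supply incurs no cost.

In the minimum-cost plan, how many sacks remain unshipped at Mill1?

20

An optimal plan:
  Mill2–K: 50 sacks
  Mill2–L: 10 sacks
Total cost = 110.
Mill1 ships 0 of its 20, leaving 20.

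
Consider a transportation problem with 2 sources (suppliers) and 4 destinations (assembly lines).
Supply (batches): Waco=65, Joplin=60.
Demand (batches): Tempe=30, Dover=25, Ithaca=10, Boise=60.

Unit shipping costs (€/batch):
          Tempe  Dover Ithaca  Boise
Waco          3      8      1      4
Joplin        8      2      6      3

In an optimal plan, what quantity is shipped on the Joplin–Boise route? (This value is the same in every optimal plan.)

Optimal shipments:
  Waco->Tempe: 30 × €3 = €90
  Waco->Ithaca: 10 × €1 = €10
  Waco->Boise: 25 × €4 = €100
  Joplin->Dover: 25 × €2 = €50
  Joplin->Boise: 35 × €3 = €105
Total cost = €355.
So Joplin→Boise carries 35 batches.

35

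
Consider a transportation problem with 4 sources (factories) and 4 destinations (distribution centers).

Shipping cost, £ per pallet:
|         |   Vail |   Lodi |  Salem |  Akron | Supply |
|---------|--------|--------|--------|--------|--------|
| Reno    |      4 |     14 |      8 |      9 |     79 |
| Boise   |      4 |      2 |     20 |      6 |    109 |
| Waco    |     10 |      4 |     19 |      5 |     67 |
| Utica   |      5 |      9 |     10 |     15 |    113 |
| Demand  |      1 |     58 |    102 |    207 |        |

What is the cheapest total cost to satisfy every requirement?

An optimal shipping plan:
  Reno–Akron: 79 × £9 = £711
  Boise–Lodi: 48 × £2 = £96
  Boise–Akron: 61 × £6 = £366
  Waco–Akron: 67 × £5 = £335
  Utica–Vail: 1 × £5 = £5
  Utica–Lodi: 10 × £9 = £90
  Utica–Salem: 102 × £10 = £1020
Total = 711 + 96 + 366 + 335 + 5 + 90 + 1020 = £2623.

2623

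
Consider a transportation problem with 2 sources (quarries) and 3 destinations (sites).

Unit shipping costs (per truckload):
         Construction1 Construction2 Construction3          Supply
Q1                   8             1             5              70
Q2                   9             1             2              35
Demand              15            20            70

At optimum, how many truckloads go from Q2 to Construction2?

The minimum-cost plan:
  Q1→Construction1: 15 × 8 = 120
  Q1→Construction2: 20 × 1 = 20
  Q1→Construction3: 35 × 5 = 175
  Q2→Construction3: 35 × 2 = 70
Total cost = 385.
The route Q2→Construction2 is not used.

0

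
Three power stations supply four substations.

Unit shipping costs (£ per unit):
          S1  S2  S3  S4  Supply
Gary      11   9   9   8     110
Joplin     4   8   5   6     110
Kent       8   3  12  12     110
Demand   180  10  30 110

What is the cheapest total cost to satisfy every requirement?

2180

A cheapest plan:
  Gary→S4: 110 × £8 = £880
  Joplin→S1: 80 × £4 = £320
  Joplin→S3: 30 × £5 = £150
  Kent→S1: 100 × £8 = £800
  Kent→S2: 10 × £3 = £30
Total = 880 + 320 + 150 + 800 + 30 = £2180.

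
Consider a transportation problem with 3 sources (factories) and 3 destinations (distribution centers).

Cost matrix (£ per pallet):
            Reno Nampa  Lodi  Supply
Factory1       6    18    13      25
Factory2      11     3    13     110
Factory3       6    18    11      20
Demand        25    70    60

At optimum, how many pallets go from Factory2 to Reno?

Optimal shipments:
  Factory1 to Reno: 25 × £6 = £150
  Factory2 to Nampa: 70 × £3 = £210
  Factory2 to Lodi: 40 × £13 = £520
  Factory3 to Lodi: 20 × £11 = £220
Total cost = £1100.
The route Factory2→Reno is not used.

0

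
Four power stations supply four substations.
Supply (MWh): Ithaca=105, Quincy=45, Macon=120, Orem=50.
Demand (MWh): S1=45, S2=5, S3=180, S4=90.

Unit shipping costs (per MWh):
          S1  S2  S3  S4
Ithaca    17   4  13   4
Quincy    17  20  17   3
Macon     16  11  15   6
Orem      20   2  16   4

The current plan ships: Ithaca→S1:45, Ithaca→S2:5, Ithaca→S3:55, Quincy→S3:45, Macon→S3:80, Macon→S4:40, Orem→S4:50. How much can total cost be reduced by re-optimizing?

370

Current plan cost = 45·17 + 5·4 + 55·13 + 45·17 + 80·15 + 40·6 + 50·4 = 3905.
Optimal plan:
  Ithaca→S3: 105 MWh
  Quincy→S4: 45 MWh
  Macon→S1: 45 MWh
  Macon→S3: 75 MWh
  Orem→S2: 5 MWh
  Orem→S4: 45 MWh
Optimal cost = 3535.
Saving = 3905 − 3535 = 370.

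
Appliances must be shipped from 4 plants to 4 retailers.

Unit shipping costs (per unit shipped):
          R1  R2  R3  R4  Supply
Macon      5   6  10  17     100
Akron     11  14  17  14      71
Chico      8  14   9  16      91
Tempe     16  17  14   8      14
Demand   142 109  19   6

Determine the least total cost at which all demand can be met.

Optimal allocation:
  Macon→R2: 100 × 6 = 600
  Akron→R1: 62 × 11 = 682
  Akron→R2: 9 × 14 = 126
  Chico→R1: 80 × 8 = 640
  Chico→R3: 11 × 9 = 99
  Tempe→R3: 8 × 14 = 112
  Tempe→R4: 6 × 8 = 48
Total = 600 + 682 + 126 + 640 + 99 + 112 + 48 = 2307.
(Supply check: Macon ships 100; Akron ships 71; Chico ships 91; Tempe ships 14.)

2307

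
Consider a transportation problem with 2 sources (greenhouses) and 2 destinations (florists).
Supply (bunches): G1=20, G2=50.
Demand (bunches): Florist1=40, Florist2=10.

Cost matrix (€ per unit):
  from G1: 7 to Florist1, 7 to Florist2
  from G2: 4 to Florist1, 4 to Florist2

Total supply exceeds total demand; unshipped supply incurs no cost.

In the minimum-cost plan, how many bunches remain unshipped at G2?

0

An optimal plan:
  G2→Florist1: 40 bunches
  G2→Florist2: 10 bunches
Total cost = €200.
G2 ships 50 of its 50, leaving 0.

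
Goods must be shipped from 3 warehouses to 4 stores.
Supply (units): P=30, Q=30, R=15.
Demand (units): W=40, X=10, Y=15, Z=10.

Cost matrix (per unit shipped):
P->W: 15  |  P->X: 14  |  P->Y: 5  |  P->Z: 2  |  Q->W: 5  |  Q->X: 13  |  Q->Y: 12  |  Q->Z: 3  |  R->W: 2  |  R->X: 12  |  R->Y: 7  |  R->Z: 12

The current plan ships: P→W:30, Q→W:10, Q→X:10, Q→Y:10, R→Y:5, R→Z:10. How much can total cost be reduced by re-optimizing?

Current plan cost = 30·15 + 10·5 + 10·13 + 10·12 + 5·7 + 10·12 = 905.
Optimal plan:
  P–X: 5 units
  P–Y: 15 units
  P–Z: 10 units
  Q–W: 25 units
  Q–X: 5 units
  R–W: 15 units
Optimal cost = 385.
Saving = 905 − 385 = 520.

520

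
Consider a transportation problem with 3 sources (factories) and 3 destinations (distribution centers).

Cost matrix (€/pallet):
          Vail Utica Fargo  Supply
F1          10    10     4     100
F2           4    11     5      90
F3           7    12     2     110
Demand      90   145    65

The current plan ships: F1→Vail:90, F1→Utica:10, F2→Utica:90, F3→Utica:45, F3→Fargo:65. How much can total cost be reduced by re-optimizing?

630

Current plan cost = 90·10 + 10·10 + 90·11 + 45·12 + 65·2 = €2660.
Optimal plan:
  F1 to Utica: 100 pallets
  F2 to Vail: 90 pallets
  F3 to Utica: 45 pallets
  F3 to Fargo: 65 pallets
Optimal cost = €2030.
Saving = 2660 − 2030 = €630.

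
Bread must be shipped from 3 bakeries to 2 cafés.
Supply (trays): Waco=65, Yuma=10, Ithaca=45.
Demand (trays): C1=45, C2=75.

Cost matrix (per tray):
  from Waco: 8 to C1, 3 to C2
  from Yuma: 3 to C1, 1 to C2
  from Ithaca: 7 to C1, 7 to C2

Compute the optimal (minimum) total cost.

An optimal shipping plan:
  Waco→C2: 65 trays
  Yuma→C2: 10 trays
  Ithaca→C1: 45 trays
Total cost = 520.

520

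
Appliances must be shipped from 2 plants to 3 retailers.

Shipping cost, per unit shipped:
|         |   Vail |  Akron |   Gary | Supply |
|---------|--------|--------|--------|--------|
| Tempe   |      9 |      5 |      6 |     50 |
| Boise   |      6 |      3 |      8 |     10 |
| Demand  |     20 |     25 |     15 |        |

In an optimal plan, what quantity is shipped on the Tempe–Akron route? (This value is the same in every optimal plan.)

The minimum-cost plan:
  Tempe to Vail: 10 × 9 = 90
  Tempe to Akron: 25 × 5 = 125
  Tempe to Gary: 15 × 6 = 90
  Boise to Vail: 10 × 6 = 60
Total cost = 365.
So Tempe→Akron carries 25 units.

25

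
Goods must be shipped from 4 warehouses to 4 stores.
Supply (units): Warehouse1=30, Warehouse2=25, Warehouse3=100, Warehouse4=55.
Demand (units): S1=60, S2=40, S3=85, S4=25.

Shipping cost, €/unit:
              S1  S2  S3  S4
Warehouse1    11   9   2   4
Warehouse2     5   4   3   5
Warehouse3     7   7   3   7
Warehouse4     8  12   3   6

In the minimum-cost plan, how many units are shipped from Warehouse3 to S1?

The minimum-cost plan:
  Warehouse1–S3: 5 × €2 = €10
  Warehouse1–S4: 25 × €4 = €100
  Warehouse2–S2: 25 × €4 = €100
  Warehouse3–S1: 60 × €7 = €420
  Warehouse3–S2: 15 × €7 = €105
  Warehouse3–S3: 25 × €3 = €75
  Warehouse4–S3: 55 × €3 = €165
Total cost = €975.
So Warehouse3→S1 carries 60 units.

60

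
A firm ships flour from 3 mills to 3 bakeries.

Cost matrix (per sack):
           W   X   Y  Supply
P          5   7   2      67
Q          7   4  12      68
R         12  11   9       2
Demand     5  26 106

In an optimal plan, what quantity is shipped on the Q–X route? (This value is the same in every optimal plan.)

26

The minimum-cost plan:
  P->Y: 67 × 2 = 134
  Q->W: 5 × 7 = 35
  Q->X: 26 × 4 = 104
  Q->Y: 37 × 12 = 444
  R->Y: 2 × 9 = 18
Total cost = 735.
So Q→X carries 26 sacks.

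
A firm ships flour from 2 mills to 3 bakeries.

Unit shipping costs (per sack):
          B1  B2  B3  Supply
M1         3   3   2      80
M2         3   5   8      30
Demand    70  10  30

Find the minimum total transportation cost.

One minimum-cost allocation:
  M1→B1: 40 × 3 = 120
  M1→B2: 10 × 3 = 30
  M1→B3: 30 × 2 = 60
  M2→B1: 30 × 3 = 90
Total = 120 + 30 + 60 + 90 = 300.
(Supply check: M1 ships 80; M2 ships 30.)

300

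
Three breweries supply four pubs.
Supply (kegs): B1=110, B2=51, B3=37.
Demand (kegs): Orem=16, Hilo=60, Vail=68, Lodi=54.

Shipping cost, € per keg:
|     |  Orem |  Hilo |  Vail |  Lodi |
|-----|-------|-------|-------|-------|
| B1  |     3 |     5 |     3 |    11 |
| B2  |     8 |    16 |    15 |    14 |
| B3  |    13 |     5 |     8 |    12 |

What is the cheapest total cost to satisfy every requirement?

1299

Optimal allocation:
  B1 to Orem: 16 kegs
  B1 to Hilo: 23 kegs
  B1 to Vail: 68 kegs
  B1 to Lodi: 3 kegs
  B2 to Lodi: 51 kegs
  B3 to Hilo: 37 kegs
Total cost = €1299.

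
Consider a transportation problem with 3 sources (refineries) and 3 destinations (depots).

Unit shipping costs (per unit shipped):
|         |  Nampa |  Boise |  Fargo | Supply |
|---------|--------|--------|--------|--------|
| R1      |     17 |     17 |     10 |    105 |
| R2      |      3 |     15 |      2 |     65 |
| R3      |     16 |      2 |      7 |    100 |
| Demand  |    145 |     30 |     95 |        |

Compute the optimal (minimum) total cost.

2355

Optimal allocation:
  R1–Nampa: 80 × 17 = 1360
  R1–Fargo: 25 × 10 = 250
  R2–Nampa: 65 × 3 = 195
  R3–Boise: 30 × 2 = 60
  R3–Fargo: 70 × 7 = 490
Total = 1360 + 250 + 195 + 60 + 490 = 2355.
(Supply check: R1 ships 105; R2 ships 65; R3 ships 100.)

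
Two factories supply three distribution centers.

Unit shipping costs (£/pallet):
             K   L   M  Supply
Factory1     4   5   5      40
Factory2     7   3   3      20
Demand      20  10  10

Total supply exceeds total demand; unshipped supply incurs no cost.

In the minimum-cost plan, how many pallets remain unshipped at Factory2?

0

An optimal plan:
  Factory1→K: 20 × £4 = £80
  Factory2→L: 10 × £3 = £30
  Factory2→M: 10 × £3 = £30
Total cost = £140.
Factory2 ships 20 of its 20, leaving 0.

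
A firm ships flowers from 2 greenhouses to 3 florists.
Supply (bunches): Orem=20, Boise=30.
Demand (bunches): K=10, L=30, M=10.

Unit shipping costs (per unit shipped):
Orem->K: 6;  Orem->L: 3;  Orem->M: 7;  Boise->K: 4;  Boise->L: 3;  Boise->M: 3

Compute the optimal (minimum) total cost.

One minimum-cost allocation:
  Orem->L: 20 × 3 = 60
  Boise->K: 10 × 4 = 40
  Boise->L: 10 × 3 = 30
  Boise->M: 10 × 3 = 30
Total = 60 + 40 + 30 + 30 = 160.

160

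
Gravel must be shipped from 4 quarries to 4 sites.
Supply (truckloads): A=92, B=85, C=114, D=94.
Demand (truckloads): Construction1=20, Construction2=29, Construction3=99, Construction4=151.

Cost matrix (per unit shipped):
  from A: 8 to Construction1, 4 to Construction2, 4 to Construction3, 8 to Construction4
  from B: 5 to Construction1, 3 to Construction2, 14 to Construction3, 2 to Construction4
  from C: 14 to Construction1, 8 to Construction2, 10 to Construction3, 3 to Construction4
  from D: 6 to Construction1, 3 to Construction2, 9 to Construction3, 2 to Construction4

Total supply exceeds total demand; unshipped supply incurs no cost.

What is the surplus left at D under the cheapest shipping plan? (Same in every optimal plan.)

0

An optimal plan:
  A–Construction3: 92 truckloads
  B–Construction1: 20 truckloads
  B–Construction2: 29 truckloads
  B–Construction4: 36 truckloads
  C–Construction3: 7 truckloads
  C–Construction4: 21 truckloads
  D–Construction4: 94 truckloads
Total cost = 948.
D ships 94 of its 94, leaving 0.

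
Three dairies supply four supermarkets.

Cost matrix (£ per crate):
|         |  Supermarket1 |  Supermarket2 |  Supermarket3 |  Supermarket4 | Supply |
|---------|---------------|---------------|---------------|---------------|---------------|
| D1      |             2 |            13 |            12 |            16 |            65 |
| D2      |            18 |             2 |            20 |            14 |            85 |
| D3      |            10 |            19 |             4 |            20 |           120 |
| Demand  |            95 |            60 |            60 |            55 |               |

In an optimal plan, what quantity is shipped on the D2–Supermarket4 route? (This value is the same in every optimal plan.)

25

The minimum-cost plan:
  D1->Supermarket1: 65 × £2 = £130
  D2->Supermarket2: 60 × £2 = £120
  D2->Supermarket4: 25 × £14 = £350
  D3->Supermarket1: 30 × £10 = £300
  D3->Supermarket3: 60 × £4 = £240
  D3->Supermarket4: 30 × £20 = £600
Total cost = £1740.
So D2→Supermarket4 carries 25 crates.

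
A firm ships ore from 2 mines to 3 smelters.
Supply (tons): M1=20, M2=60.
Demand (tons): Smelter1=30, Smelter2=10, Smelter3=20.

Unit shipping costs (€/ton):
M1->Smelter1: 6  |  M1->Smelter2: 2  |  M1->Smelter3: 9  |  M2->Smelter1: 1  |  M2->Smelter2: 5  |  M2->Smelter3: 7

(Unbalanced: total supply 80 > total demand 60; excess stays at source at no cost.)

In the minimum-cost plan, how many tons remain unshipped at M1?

10

An optimal plan:
  M1→Smelter2: 10 × €2 = €20
  M2→Smelter1: 30 × €1 = €30
  M2→Smelter3: 20 × €7 = €140
Total cost = €190.
M1 ships 10 of its 20, leaving 10.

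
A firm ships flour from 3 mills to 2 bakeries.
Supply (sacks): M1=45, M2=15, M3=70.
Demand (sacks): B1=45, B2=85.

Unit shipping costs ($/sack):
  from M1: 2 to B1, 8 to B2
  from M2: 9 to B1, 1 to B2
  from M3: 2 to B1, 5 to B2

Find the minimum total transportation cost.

455

A cheapest plan:
  M1->B1: 45 × $2 = $90
  M2->B2: 15 × $1 = $15
  M3->B2: 70 × $5 = $350
Total = 90 + 15 + 350 = $455.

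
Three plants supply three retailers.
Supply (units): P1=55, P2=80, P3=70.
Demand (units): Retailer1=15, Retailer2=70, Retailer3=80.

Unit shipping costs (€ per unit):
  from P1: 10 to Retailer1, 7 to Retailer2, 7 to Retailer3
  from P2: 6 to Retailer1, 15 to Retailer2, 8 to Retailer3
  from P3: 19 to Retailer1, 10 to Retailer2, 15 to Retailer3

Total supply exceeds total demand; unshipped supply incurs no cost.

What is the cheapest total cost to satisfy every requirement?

A cheapest plan:
  P1–Retailer2: 40 × €7 = €280
  P1–Retailer3: 15 × €7 = €105
  P2–Retailer1: 15 × €6 = €90
  P2–Retailer3: 65 × €8 = €520
  P3–Retailer2: 30 × €10 = €300
Total = 280 + 105 + 90 + 520 + 300 = €1295.

1295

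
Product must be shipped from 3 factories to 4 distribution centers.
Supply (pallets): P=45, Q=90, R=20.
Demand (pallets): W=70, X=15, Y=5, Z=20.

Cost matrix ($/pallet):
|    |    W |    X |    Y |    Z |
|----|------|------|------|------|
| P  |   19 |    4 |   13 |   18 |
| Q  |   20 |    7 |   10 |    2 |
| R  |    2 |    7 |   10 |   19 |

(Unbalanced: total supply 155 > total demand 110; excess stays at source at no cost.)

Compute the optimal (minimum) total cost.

A cheapest plan:
  P→W: 30 × $19 = $570
  P→X: 15 × $4 = $60
  Q→W: 20 × $20 = $400
  Q→Y: 5 × $10 = $50
  Q→Z: 20 × $2 = $40
  R→W: 20 × $2 = $40
Total = 570 + 60 + 400 + 50 + 40 + 40 = $1160.

1160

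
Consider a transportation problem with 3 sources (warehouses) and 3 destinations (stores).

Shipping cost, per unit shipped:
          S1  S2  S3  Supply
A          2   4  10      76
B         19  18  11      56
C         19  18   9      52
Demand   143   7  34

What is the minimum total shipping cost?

1857

One minimum-cost allocation:
  A→S1: 76 × 2 = 152
  B→S1: 56 × 19 = 1064
  C→S1: 11 × 19 = 209
  C→S2: 7 × 18 = 126
  C→S3: 34 × 9 = 306
Total = 152 + 1064 + 209 + 126 + 306 = 1857.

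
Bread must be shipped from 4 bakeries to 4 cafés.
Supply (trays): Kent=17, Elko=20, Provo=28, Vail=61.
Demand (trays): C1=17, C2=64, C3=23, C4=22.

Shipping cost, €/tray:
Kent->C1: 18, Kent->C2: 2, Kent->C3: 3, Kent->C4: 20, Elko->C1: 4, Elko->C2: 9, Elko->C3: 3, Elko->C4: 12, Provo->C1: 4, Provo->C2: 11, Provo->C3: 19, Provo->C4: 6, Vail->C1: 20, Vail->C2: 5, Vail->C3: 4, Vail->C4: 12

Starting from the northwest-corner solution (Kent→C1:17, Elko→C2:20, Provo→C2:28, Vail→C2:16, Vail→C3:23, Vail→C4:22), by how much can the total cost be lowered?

Current plan cost = 17·18 + 20·9 + 28·11 + 16·5 + 23·4 + 22·12 = €1230.
Optimal plan:
  Kent→C2: 17 × €2 = €34
  Elko→C1: 11 × €4 = €44
  Elko→C3: 9 × €3 = €27
  Provo→C1: 6 × €4 = €24
  Provo→C4: 22 × €6 = €132
  Vail→C2: 47 × €5 = €235
  Vail→C3: 14 × €4 = €56
Optimal cost = €552.
Saving = 1230 − 552 = €678.

678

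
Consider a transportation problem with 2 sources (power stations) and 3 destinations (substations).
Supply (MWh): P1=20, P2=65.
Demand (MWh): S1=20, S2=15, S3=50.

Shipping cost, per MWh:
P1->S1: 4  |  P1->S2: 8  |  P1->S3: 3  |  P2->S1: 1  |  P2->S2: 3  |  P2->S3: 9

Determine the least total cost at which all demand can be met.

395

One minimum-cost allocation:
  P1 to S3: 20 MWh
  P2 to S1: 20 MWh
  P2 to S2: 15 MWh
  P2 to S3: 30 MWh
Total cost = 395.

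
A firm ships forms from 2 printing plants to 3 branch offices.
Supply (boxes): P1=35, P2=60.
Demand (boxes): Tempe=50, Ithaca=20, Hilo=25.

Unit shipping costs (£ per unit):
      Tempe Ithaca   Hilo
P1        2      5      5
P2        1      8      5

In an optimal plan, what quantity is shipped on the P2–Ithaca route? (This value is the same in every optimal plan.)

0

Solving gives:
  P1->Ithaca: 20 boxes
  P1->Hilo: 15 boxes
  P2->Tempe: 50 boxes
  P2->Hilo: 10 boxes
Total cost = £275.
The route P2→Ithaca is not used.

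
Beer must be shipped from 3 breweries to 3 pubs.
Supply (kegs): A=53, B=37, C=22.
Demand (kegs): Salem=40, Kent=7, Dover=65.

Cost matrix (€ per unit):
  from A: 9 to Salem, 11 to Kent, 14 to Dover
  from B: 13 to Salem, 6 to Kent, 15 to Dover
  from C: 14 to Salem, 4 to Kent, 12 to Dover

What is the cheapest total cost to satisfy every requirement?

1298

An optimal shipping plan:
  A–Salem: 40 × €9 = €360
  A–Dover: 13 × €14 = €182
  B–Kent: 7 × €6 = €42
  B–Dover: 30 × €15 = €450
  C–Dover: 22 × €12 = €264
Total = 360 + 182 + 42 + 450 + 264 = €1298.
(Supply check: A ships 53; B ships 37; C ships 22.)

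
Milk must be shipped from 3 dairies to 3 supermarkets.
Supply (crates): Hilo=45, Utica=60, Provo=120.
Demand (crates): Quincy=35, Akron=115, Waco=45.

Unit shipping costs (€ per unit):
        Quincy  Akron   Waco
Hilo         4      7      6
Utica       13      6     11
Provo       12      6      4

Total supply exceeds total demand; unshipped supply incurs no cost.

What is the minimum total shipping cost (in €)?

1010

Optimal allocation:
  Hilo–Quincy: 35 × €4 = €140
  Utica–Akron: 60 × €6 = €360
  Provo–Akron: 55 × €6 = €330
  Provo–Waco: 45 × €4 = €180
Total = 140 + 360 + 330 + 180 = €1010.
(Supply check: Hilo ships 35; Utica ships 60; Provo ships 100.)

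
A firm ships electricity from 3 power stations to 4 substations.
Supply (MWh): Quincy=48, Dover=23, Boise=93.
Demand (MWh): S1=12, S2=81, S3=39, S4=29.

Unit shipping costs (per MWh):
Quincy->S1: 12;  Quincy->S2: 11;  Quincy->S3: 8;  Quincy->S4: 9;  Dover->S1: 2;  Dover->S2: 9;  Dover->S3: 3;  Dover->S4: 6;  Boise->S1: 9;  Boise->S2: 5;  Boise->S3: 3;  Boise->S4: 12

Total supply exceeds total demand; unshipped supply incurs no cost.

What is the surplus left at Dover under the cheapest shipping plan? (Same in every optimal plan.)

An optimal plan:
  Quincy–S3: 16 × 8 = 128
  Quincy–S4: 29 × 9 = 261
  Dover–S1: 12 × 2 = 24
  Dover–S3: 11 × 3 = 33
  Boise–S2: 81 × 5 = 405
  Boise–S3: 12 × 3 = 36
Total cost = 887.
Dover ships 23 of its 23, leaving 0.

0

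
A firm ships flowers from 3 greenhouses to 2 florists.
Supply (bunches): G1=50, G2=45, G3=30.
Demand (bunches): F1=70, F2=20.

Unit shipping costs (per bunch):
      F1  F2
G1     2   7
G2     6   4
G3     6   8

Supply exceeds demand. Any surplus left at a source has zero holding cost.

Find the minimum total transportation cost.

A cheapest plan:
  G1–F1: 50 × 2 = 100
  G2–F2: 20 × 4 = 80
  G3–F1: 20 × 6 = 120
Total = 100 + 80 + 120 = 300.

300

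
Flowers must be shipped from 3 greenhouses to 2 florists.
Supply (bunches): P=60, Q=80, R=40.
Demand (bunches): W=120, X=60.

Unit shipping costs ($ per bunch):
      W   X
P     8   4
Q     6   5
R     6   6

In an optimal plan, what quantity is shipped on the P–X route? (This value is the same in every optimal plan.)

The minimum-cost plan:
  P→X: 60 × $4 = $240
  Q→W: 80 × $6 = $480
  R→W: 40 × $6 = $240
Total cost = $960.
So P→X carries 60 bunches.

60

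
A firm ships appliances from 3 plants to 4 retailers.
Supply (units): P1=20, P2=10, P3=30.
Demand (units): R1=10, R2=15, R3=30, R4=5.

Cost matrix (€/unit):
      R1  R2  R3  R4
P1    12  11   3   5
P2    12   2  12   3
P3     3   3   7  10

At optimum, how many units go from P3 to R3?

10

Optimal shipments:
  P1 to R3: 20 units
  P2 to R2: 5 units
  P2 to R4: 5 units
  P3 to R1: 10 units
  P3 to R2: 10 units
  P3 to R3: 10 units
Total cost = €215.
So P3→R3 carries 10 units.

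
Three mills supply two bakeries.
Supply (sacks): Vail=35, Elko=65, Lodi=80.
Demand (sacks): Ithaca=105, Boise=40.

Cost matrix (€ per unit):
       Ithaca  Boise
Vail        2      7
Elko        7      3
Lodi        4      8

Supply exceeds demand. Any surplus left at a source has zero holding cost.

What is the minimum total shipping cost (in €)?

470

A cheapest plan:
  Vail to Ithaca: 35 × €2 = €70
  Elko to Boise: 40 × €3 = €120
  Lodi to Ithaca: 70 × €4 = €280
Total = 70 + 120 + 280 = €470.
(Supply check: Vail ships 35; Elko ships 40; Lodi ships 70.)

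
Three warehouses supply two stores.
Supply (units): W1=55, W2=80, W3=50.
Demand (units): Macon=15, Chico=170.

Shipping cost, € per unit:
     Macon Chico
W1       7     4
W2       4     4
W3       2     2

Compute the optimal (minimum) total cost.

640

Optimal allocation:
  W1–Chico: 55 × €4 = €220
  W2–Macon: 15 × €4 = €60
  W2–Chico: 65 × €4 = €260
  W3–Chico: 50 × €2 = €100
Total = 220 + 60 + 260 + 100 = €640.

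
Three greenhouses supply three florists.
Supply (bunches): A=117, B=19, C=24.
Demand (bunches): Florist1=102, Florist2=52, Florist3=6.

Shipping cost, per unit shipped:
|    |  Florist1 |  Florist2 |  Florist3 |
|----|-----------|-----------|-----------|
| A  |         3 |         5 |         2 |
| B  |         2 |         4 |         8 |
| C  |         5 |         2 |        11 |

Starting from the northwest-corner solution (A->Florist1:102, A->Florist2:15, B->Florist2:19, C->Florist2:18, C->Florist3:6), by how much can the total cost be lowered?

72

Current plan cost = 102·3 + 15·5 + 19·4 + 18·2 + 6·11 = 559.
Optimal plan:
  A→Florist1: 83 bunches
  A→Florist2: 28 bunches
  A→Florist3: 6 bunches
  B→Florist1: 19 bunches
  C→Florist2: 24 bunches
Optimal cost = 487.
Saving = 559 − 487 = 72.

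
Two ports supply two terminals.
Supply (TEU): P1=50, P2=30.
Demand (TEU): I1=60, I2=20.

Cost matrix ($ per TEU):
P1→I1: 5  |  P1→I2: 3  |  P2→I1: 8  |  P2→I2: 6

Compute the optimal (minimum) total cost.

450

An optimal shipping plan:
  P1->I1: 30 × $5 = $150
  P1->I2: 20 × $3 = $60
  P2->I1: 30 × $8 = $240
Total = 150 + 60 + 240 = $450.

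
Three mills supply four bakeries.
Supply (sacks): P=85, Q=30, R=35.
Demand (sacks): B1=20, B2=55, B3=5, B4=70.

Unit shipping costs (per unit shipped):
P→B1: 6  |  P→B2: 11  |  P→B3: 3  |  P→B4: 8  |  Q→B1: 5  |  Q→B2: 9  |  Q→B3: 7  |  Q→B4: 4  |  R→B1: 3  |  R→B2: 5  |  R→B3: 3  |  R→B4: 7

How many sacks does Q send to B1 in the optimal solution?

Optimal shipments:
  P→B1: 20 × 6 = 120
  P→B2: 20 × 11 = 220
  P→B3: 5 × 3 = 15
  P→B4: 40 × 8 = 320
  Q→B4: 30 × 4 = 120
  R→B2: 35 × 5 = 175
Total cost = 970.
The route Q→B1 is not used.

0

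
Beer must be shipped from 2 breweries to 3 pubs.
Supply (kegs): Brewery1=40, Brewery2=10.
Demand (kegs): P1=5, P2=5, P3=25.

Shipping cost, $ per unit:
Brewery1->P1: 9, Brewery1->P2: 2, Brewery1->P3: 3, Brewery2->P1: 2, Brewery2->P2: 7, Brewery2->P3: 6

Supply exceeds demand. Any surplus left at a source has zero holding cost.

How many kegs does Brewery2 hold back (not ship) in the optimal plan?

Minimum-cost shipments:
  Brewery1–P2: 5 × $2 = $10
  Brewery1–P3: 25 × $3 = $75
  Brewery2–P1: 5 × $2 = $10
Total cost = $95.
Brewery2 ships 5 of its 10, leaving 5.

5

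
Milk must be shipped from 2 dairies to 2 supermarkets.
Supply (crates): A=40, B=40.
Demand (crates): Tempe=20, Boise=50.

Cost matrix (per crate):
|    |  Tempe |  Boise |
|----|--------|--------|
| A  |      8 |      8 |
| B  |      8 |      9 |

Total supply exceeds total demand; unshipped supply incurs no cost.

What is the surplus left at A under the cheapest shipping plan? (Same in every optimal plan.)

0

An optimal plan:
  A->Boise: 40 × 8 = 320
  B->Tempe: 20 × 8 = 160
  B->Boise: 10 × 9 = 90
Total cost = 570.
A ships 40 of its 40, leaving 0.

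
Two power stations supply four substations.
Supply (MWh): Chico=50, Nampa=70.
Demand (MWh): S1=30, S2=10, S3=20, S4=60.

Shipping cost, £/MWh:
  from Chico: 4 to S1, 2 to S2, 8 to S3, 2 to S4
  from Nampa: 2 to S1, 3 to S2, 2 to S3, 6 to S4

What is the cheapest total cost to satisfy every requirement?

290

An optimal shipping plan:
  Chico→S4: 50 MWh
  Nampa→S1: 30 MWh
  Nampa→S2: 10 MWh
  Nampa→S3: 20 MWh
  Nampa→S4: 10 MWh
Total cost = £290.
(Supply check: Chico ships 50; Nampa ships 70.)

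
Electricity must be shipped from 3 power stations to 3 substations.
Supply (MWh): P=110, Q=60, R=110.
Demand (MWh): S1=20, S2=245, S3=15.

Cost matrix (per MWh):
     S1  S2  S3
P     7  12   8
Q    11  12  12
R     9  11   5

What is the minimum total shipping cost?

A cheapest plan:
  P→S1: 20 × 7 = 140
  P→S2: 90 × 12 = 1080
  Q→S2: 60 × 12 = 720
  R→S2: 95 × 11 = 1045
  R→S3: 15 × 5 = 75
Total = 140 + 1080 + 720 + 1045 + 75 = 3060.

3060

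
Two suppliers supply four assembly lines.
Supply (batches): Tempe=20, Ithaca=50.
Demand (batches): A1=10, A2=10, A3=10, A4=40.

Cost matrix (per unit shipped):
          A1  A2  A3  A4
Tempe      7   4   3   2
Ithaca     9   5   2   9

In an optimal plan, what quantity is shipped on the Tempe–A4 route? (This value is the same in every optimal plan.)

The minimum-cost plan:
  Tempe->A4: 20 × 2 = 40
  Ithaca->A1: 10 × 9 = 90
  Ithaca->A2: 10 × 5 = 50
  Ithaca->A3: 10 × 2 = 20
  Ithaca->A4: 20 × 9 = 180
Total cost = 380.
So Tempe→A4 carries 20 batches.

20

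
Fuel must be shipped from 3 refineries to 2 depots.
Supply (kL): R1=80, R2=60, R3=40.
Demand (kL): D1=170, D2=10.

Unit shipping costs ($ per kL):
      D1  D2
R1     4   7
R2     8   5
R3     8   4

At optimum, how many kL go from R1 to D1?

Solving gives:
  R1 to D1: 80 × $4 = $320
  R2 to D1: 60 × $8 = $480
  R3 to D1: 30 × $8 = $240
  R3 to D2: 10 × $4 = $40
Total cost = $1080.
So R1→D1 carries 80 kL.

80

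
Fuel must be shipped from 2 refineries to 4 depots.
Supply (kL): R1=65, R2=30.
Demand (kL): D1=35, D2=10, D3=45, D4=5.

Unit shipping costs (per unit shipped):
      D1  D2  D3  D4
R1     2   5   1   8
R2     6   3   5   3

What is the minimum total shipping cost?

220

Optimal allocation:
  R1->D1: 20 × 2 = 40
  R1->D3: 45 × 1 = 45
  R2->D1: 15 × 6 = 90
  R2->D2: 10 × 3 = 30
  R2->D4: 5 × 3 = 15
Total = 40 + 45 + 90 + 30 + 15 = 220.
(Supply check: R1 ships 65; R2 ships 30.)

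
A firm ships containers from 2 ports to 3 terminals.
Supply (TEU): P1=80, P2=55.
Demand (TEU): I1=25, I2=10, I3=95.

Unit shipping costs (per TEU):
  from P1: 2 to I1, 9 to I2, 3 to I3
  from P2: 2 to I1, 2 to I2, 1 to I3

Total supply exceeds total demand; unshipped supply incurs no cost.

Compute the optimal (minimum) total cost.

Optimal allocation:
  P1->I1: 25 × 2 = 50
  P1->I3: 50 × 3 = 150
  P2->I2: 10 × 2 = 20
  P2->I3: 45 × 1 = 45
Total = 50 + 150 + 20 + 45 = 265.
(Supply check: P1 ships 75; P2 ships 55.)

265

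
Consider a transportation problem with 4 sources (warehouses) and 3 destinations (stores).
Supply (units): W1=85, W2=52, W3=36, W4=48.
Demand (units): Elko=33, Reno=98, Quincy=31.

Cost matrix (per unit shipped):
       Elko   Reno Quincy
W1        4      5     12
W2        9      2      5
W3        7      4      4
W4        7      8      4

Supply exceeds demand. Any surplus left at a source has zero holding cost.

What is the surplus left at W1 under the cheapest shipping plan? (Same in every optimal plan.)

An optimal plan:
  W1–Elko: 33 × 4 = 132
  W1–Reno: 10 × 5 = 50
  W2–Reno: 52 × 2 = 104
  W3–Reno: 36 × 4 = 144
  W4–Quincy: 31 × 4 = 124
Total cost = 554.
W1 ships 43 of its 85, leaving 42.

42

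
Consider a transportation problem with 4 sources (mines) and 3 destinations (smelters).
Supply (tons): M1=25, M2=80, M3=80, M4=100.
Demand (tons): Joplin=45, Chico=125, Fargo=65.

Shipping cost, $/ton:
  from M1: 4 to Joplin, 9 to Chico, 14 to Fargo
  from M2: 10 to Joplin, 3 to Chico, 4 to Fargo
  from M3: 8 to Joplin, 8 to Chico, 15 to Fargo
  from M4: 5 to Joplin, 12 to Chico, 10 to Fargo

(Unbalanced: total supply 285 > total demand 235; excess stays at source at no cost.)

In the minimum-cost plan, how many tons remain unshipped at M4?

50

An optimal plan:
  M1→Joplin: 25 × $4 = $100
  M2→Chico: 45 × $3 = $135
  M2→Fargo: 35 × $4 = $140
  M3→Chico: 80 × $8 = $640
  M4→Joplin: 20 × $5 = $100
  M4→Fargo: 30 × $10 = $300
Total cost = $1415.
M4 ships 50 of its 100, leaving 50.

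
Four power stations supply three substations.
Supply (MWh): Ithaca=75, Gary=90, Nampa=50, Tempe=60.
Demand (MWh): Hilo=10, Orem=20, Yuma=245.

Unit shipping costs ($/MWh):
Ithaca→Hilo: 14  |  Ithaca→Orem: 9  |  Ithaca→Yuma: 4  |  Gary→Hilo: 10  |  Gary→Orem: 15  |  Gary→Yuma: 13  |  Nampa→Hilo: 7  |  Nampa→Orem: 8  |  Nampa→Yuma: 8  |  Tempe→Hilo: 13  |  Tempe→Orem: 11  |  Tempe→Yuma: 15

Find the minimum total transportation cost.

One minimum-cost allocation:
  Ithaca→Yuma: 75 × $4 = $300
  Gary→Hilo: 10 × $10 = $100
  Gary→Yuma: 80 × $13 = $1040
  Nampa→Yuma: 50 × $8 = $400
  Tempe→Orem: 20 × $11 = $220
  Tempe→Yuma: 40 × $15 = $600
Total = 300 + 100 + 1040 + 400 + 220 + 600 = $2660.
(Supply check: Ithaca ships 75; Gary ships 90; Nampa ships 50; Tempe ships 60.)

2660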